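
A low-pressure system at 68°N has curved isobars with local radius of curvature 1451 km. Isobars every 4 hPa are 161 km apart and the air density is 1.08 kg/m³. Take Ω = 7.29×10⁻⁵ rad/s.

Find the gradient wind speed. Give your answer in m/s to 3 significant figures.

Coriolis parameter at 68°N:
f = 2Ω sin φ = 2 × 7.29×10⁻⁵ × sin 68° = 1.35×10⁻⁴ s⁻¹
Pressure gradient: |∂P/∂n| = 400 Pa / 161000 m = 2.48×10⁻³ Pa/m
Geostrophic speed: V_g = |∂P/∂n|/(fρ) = 2.48×10⁻³/(1.35×10⁻⁴ × 1.08) = 17.0 m/s
Around a low, centrifugal force acts outward with Coriolis, so pressure-gradient force balances both:
(1/ρ)|∂P/∂n| = fV + V²/R  →  V² + fR·V − fR·V_g = 0
With fR = 1.35×10⁻⁴ × 1451×10³ m = 196 m/s:
V = [−fR + √((fR)² + 4 fR V_g)]/2 = [−196 + √(196² + 4×196×17)]/2 = 15.8 m/s
Subgeostrophic (V < V_g = 17 m/s), as expected around a low.

15.8 m/s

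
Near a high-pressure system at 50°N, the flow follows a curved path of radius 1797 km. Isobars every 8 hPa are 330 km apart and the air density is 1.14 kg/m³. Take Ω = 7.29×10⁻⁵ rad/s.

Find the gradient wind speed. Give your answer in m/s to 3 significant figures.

Coriolis parameter at 50°N:
f = 2Ω sin φ = 2 × 7.29×10⁻⁵ × sin 50° = 1.12×10⁻⁴ s⁻¹
Pressure gradient: |∂P/∂n| = 800 Pa / 330000 m = 2.42×10⁻³ Pa/m
Geostrophic speed: V_g = |∂P/∂n|/(fρ) = 2.42×10⁻³/(1.12×10⁻⁴ × 1.14) = 19.0 m/s
Around a high, pressure-gradient force acts outward with centrifugal, so Coriolis balances both:
fV = (1/ρ)|∂P/∂n| + V²/R  →  V² − fR·V + fR·V_g = 0
With fR = 1.12×10⁻⁴ × 1797×10³ m = 201 m/s:
V = [fR − √((fR)² − 4 fR V_g)]/2 = [201 − √(201² − 4×201×19)]/2 = 21.3 m/s
Supergeostrophic (V > V_g = 19 m/s), as expected around a high.

21.3 m/s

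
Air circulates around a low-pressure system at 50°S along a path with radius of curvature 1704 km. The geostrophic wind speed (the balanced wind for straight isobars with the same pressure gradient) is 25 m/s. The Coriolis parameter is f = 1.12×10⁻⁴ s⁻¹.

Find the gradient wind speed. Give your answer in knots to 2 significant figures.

43 knots

Around a low, centrifugal force acts outward with Coriolis, so pressure-gradient force balances both:
(1/ρ)|∂P/∂n| = fV + V²/R  →  V² + fR·V − fR·V_g = 0
With fR = 1.12×10⁻⁴ × 1704×10³ m = 191 m/s:
V = [−fR + √((fR)² + 4 fR V_g)]/2 = [−191 + √(191² + 4×191×25)]/2 = 22.4 m/s
Subgeostrophic (V < V_g = 25 m/s), as expected around a low.
Converting: 22.4 m/s × 1.944 = 43 knots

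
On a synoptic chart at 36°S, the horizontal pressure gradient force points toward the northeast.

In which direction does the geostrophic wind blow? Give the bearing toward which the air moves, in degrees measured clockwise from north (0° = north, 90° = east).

The pressure-gradient force points toward the northeast (bearing 045°).
Geostrophic balance: in the Southern Hemisphere the Coriolis force deflects motion to the left, so the geostrophic wind blows 90° to the left of the pressure-gradient force (low pressure on the right).
Rotating 045° by 90° counterclockwise gives 315° — the wind blows toward the northwest.

315°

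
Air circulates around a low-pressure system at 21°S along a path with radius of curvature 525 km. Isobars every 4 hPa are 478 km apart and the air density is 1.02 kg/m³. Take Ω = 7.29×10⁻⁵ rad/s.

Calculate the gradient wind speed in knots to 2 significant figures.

Coriolis parameter at 21°S:
f = 2Ω sin φ = 2 × 7.29×10⁻⁵ × sin 21° = 5.23×10⁻⁵ s⁻¹
Pressure gradient: |∂P/∂n| = 400 Pa / 478000 m = 8.37×10⁻⁴ Pa/m
Geostrophic speed: V_g = |∂P/∂n|/(fρ) = 8.37×10⁻⁴/(5.23×10⁻⁵ × 1.02) = 15.7 m/s
Around a low, centrifugal force acts outward with Coriolis, so pressure-gradient force balances both:
(1/ρ)|∂P/∂n| = fV + V²/R  →  V² + fR·V − fR·V_g = 0
With fR = 5.23×10⁻⁵ × 525×10³ m = 27.4 m/s:
V = [−fR + √((fR)² + 4 fR V_g)]/2 = [−27.4 + √(27.4² + 4×27.4×15.7)]/2 = 11.2 m/s
Subgeostrophic (V < V_g = 15.7 m/s), as expected around a low.
Converting: 11.2 m/s × 1.944 = 22 knots

22 knots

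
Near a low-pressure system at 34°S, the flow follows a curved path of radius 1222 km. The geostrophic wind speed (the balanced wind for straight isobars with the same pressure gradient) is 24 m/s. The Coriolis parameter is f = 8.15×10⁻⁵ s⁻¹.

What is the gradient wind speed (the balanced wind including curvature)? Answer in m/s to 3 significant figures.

Around a low, centrifugal force acts outward with Coriolis, so pressure-gradient force balances both:
(1/ρ)|∂P/∂n| = fV + V²/R  →  V² + fR·V − fR·V_g = 0
With fR = 8.15×10⁻⁵ × 1222×10³ m = 99.6 m/s:
V = [−fR + √((fR)² + 4 fR V_g)]/2 = [−99.6 + √(99.6² + 4×99.6×24)]/2 = 20 m/s
Subgeostrophic (V < V_g = 24 m/s), as expected around a low.

20.0 m/s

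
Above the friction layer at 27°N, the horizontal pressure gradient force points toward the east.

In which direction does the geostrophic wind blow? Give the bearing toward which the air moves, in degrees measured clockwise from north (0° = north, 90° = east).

The pressure-gradient force points toward the east (bearing 090°).
Geostrophic balance: in the Northern Hemisphere the Coriolis force deflects motion to the right, so the geostrophic wind blows 90° to the right of the pressure-gradient force (low pressure on the left).
Rotating 090° by 90° clockwise gives 180° — the wind blows toward the south.

180°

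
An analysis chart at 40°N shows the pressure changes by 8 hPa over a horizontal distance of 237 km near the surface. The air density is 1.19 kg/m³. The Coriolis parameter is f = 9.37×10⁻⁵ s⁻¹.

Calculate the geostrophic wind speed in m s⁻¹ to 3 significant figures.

Pressure gradient: |∂P/∂n| = 800 Pa / 237000 m = 3.38×10⁻³ Pa/m
Geostrophic balance (pressure-gradient force = Coriolis force):
V_g = (1/(fρ)) |∂P/∂n| = 3.38×10⁻³ / (9.37×10⁻⁵ × 1.19) = 30.3 m/s

30.3 m s⁻¹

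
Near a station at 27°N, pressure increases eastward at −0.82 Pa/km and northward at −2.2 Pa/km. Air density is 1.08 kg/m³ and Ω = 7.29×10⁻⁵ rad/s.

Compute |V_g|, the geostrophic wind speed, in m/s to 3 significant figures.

32.8 m/s

Coriolis parameter at 27°N:
f = 2Ω sin φ = 2 × 7.29×10⁻⁵ × sin 27° = 6.62×10⁻⁵ s⁻¹
Component geostrophic relations (x east, y north):
u_g = −(1/(fρ)) ∂P/∂y,  v_g = (1/(fρ)) ∂P/∂x
u_g = −(−2.2×10⁻³)/(6.62×10⁻⁵ × 1.08) = 30.8 m/s;  v_g = (−0.82×10⁻³)/(6.62×10⁻⁵ × 1.08) = −11.5 m/s
|V_g| = √(u_g² + v_g²) = 32.8 m/s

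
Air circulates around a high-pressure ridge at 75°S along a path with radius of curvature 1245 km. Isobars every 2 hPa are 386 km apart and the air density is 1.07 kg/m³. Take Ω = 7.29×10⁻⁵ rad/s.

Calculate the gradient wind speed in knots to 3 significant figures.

Coriolis parameter at 75°S:
f = 2Ω sin φ = 2 × 7.29×10⁻⁵ × sin 75° = 1.41×10⁻⁴ s⁻¹
Pressure gradient: |∂P/∂n| = 200 Pa / 386000 m = 5.18×10⁻⁴ Pa/m
Geostrophic speed: V_g = |∂P/∂n|/(fρ) = 5.18×10⁻⁴/(1.41×10⁻⁴ × 1.07) = 3.44 m/s
Around a high, pressure-gradient force acts outward with centrifugal, so Coriolis balances both:
fV = (1/ρ)|∂P/∂n| + V²/R  →  V² − fR·V + fR·V_g = 0
With fR = 1.41×10⁻⁴ × 1245×10³ m = 175 m/s:
V = [fR − √((fR)² − 4 fR V_g)]/2 = [175 − √(175² − 4×175×3.44)]/2 = 3.51 m/s
Supergeostrophic (V > V_g = 3.44 m/s), as expected around a high.
Converting: 3.51 m/s × 1.944 = 6.82 knots

6.82 knots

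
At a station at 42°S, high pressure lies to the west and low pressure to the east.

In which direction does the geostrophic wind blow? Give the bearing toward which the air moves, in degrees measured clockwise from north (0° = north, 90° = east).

000°

The pressure-gradient force points toward the east (bearing 090°).
Geostrophic balance: in the Southern Hemisphere the Coriolis force deflects motion to the left, so the geostrophic wind blows 90° to the left of the pressure-gradient force (low pressure on the right).
Rotating 090° by 90° counterclockwise gives 000° — the wind blows toward the north.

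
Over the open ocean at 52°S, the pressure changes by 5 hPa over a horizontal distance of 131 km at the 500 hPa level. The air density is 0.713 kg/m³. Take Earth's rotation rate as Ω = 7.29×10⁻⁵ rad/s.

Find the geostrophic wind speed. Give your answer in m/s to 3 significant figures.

Coriolis parameter at 52°S:
f = 2Ω sin φ = 2 × 7.29×10⁻⁵ × sin 52° = 1.15×10⁻⁴ s⁻¹
Pressure gradient: |∂P/∂n| = 500 Pa / 131000 m = 3.82×10⁻³ Pa/m
Geostrophic balance (pressure-gradient force = Coriolis force):
V_g = (1/(fρ)) |∂P/∂n| = 3.82×10⁻³ / (1.15×10⁻⁴ × 0.713) = 46.6 m/s

46.6 m/s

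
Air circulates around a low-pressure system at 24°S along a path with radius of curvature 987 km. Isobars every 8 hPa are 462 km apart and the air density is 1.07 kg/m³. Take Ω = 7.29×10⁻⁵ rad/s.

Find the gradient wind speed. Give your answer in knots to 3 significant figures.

39.4 knots

Coriolis parameter at 24°S:
f = 2Ω sin φ = 2 × 7.29×10⁻⁵ × sin 24° = 5.93×10⁻⁵ s⁻¹
Pressure gradient: |∂P/∂n| = 800 Pa / 462000 m = 1.73×10⁻³ Pa/m
Geostrophic speed: V_g = |∂P/∂n|/(fρ) = 1.73×10⁻³/(5.93×10⁻⁵ × 1.07) = 27.3 m/s
Around a low, centrifugal force acts outward with Coriolis, so pressure-gradient force balances both:
(1/ρ)|∂P/∂n| = fV + V²/R  →  V² + fR·V − fR·V_g = 0
With fR = 5.93×10⁻⁵ × 987×10³ m = 58.5 m/s:
V = [−fR + √((fR)² + 4 fR V_g)]/2 = [−58.5 + √(58.5² + 4×58.5×27.3)]/2 = 20.3 m/s
Subgeostrophic (V < V_g = 27.3 m/s), as expected around a low.
Converting: 20.3 m/s × 1.944 = 39.4 knots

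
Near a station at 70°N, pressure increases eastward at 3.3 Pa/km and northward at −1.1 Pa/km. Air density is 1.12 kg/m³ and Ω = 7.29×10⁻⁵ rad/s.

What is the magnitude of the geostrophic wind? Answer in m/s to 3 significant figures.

22.7 m/s

Coriolis parameter at 70°N:
f = 2Ω sin φ = 2 × 7.29×10⁻⁵ × sin 70° = 1.37×10⁻⁴ s⁻¹
Component geostrophic relations (x east, y north):
u_g = −(1/(fρ)) ∂P/∂y,  v_g = (1/(fρ)) ∂P/∂x
u_g = −(−1.1×10⁻³)/(1.37×10⁻⁴ × 1.12) = 7.17 m/s;  v_g = (3.3×10⁻³)/(1.37×10⁻⁴ × 1.12) = 21.5 m/s
|V_g| = √(u_g² + v_g²) = 22.7 m/s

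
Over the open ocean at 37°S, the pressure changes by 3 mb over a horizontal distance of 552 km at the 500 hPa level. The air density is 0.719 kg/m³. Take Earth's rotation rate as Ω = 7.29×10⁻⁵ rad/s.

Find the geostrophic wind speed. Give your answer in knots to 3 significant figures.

Coriolis parameter at 37°S:
f = 2Ω sin φ = 2 × 7.29×10⁻⁵ × sin 37° = 8.77×10⁻⁵ s⁻¹
Pressure gradient: |∂P/∂n| = 300 Pa / 552000 m = 5.43×10⁻⁴ Pa/m
Geostrophic balance (pressure-gradient force = Coriolis force):
V_g = (1/(fρ)) |∂P/∂n| = 5.43×10⁻⁴ / (8.77×10⁻⁵ × 0.719) = 8.61 m/s
Converting: 8.61 m/s × 1.944 = 16.7 knots

16.7 knots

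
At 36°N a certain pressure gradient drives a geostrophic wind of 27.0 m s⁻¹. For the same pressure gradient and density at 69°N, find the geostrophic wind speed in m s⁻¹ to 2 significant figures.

With the same pressure gradient and density, V_g ∝ 1/f ∝ 1/sin φ.
V₂ = V₁ · sin φ₁ / sin φ₂ = 27.0 × sin 36° / sin 69°
V₂ = 27.0 × 0.5878/0.9336 = 17 m s⁻¹

17 m s⁻¹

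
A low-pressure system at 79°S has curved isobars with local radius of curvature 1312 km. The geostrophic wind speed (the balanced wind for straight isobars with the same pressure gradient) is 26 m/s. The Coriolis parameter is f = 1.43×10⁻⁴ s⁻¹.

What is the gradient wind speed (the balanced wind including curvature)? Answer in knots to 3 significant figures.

45.0 knots

Around a low, centrifugal force acts outward with Coriolis, so pressure-gradient force balances both:
(1/ρ)|∂P/∂n| = fV + V²/R  →  V² + fR·V − fR·V_g = 0
With fR = 1.43×10⁻⁴ × 1312×10³ m = 188 m/s:
V = [−fR + √((fR)² + 4 fR V_g)]/2 = [−188 + √(188² + 4×188×26)]/2 = 23.1 m/s
Subgeostrophic (V < V_g = 26 m/s), as expected around a low.
Converting: 23.1 m/s × 1.944 = 45.0 knots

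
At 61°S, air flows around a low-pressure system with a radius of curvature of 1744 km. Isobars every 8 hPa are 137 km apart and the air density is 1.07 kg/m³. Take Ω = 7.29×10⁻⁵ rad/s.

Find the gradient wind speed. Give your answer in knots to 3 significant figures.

Coriolis parameter at 61°S:
f = 2Ω sin φ = 2 × 7.29×10⁻⁵ × sin 61° = 1.28×10⁻⁴ s⁻¹
Pressure gradient: |∂P/∂n| = 800 Pa / 137000 m = 5.84×10⁻³ Pa/m
Geostrophic speed: V_g = |∂P/∂n|/(fρ) = 5.84×10⁻³/(1.28×10⁻⁴ × 1.07) = 42.8 m/s
Around a low, centrifugal force acts outward with Coriolis, so pressure-gradient force balances both:
(1/ρ)|∂P/∂n| = fV + V²/R  →  V² + fR·V − fR·V_g = 0
With fR = 1.28×10⁻⁴ × 1744×10³ m = 222 m/s:
V = [−fR + √((fR)² + 4 fR V_g)]/2 = [−222 + √(222² + 4×222×42.8)]/2 = 36.7 m/s
Subgeostrophic (V < V_g = 42.8 m/s), as expected around a low.
Converting: 36.7 m/s × 1.944 = 71.4 knots

71.4 knots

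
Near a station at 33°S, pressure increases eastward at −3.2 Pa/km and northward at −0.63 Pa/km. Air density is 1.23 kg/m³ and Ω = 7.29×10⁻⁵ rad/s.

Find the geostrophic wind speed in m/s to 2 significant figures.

33 m/s

Coriolis parameter at 33°S:
f = 2Ω sin φ = 2 × 7.29×10⁻⁵ × sin 33° = 7.94×10⁻⁵ s⁻¹
In the Southern Hemisphere f is negative: f = −7.94×10⁻⁵ s⁻¹.
Component geostrophic relations (x east, y north):
u_g = −(1/(fρ)) ∂P/∂y,  v_g = (1/(fρ)) ∂P/∂x
u_g = −(−0.63×10⁻³)/(−7.94×10⁻⁵ × 1.23) = −6.45 m/s;  v_g = (−3.2×10⁻³)/(−7.94×10⁻⁵ × 1.23) = 32.8 m/s
|V_g| = √(u_g² + v_g²) = 33.4 m/s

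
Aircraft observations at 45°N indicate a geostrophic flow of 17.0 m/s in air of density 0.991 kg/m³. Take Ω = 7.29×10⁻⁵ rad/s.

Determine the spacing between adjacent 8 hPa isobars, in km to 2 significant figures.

Coriolis parameter at 45°N:
f = 2Ω sin φ = 2 × 7.29×10⁻⁵ × sin 45° = 1.03×10⁻⁴ s⁻¹
Geostrophic balance rearranged: |∂P/∂n| = f ρ V_g
|∂P/∂n| = 1.03×10⁻⁴ × 0.991 × 17.0 = 1.74×10⁻³ Pa/m
Isobar spacing: Δn = ΔP/|∂P/∂n| = 800 Pa / 1.74×10⁻³ Pa/m = 460601 m ≈ 460 km

460 km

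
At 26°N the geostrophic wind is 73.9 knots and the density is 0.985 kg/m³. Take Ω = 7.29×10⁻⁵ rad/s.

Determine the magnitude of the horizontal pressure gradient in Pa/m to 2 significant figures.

Coriolis parameter at 26°N:
f = 2Ω sin φ = 2 × 7.29×10⁻⁵ × sin 26° = 6.39×10⁻⁵ s⁻¹
Wind speed in SI: 73.9 knots = 38.0 m/s
Geostrophic balance rearranged: |∂P/∂n| = f ρ V_g
|∂P/∂n| = 6.39×10⁻⁵ × 0.985 × 38.0 = 2.39×10⁻³ Pa/m

2.4×10⁻³ Pa/m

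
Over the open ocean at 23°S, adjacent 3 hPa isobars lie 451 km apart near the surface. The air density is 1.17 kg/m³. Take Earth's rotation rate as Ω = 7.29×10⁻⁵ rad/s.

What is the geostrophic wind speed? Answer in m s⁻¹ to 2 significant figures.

Coriolis parameter at 23°S:
f = 2Ω sin φ = 2 × 7.29×10⁻⁵ × sin 23° = 5.70×10⁻⁵ s⁻¹
Pressure gradient: |∂P/∂n| = 300 Pa / 451000 m = 6.65×10⁻⁴ Pa/m
Geostrophic balance (pressure-gradient force = Coriolis force):
V_g = (1/(fρ)) |∂P/∂n| = 6.65×10⁻⁴ / (5.70×10⁻⁵ × 1.17) = 9.98 m/s

10.0 m s⁻¹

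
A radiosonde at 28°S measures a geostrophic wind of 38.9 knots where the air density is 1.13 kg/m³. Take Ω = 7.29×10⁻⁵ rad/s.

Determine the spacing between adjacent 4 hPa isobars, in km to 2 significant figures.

260 km

Coriolis parameter at 28°S:
f = 2Ω sin φ = 2 × 7.29×10⁻⁵ × sin 28° = 6.84×10⁻⁵ s⁻¹
Wind speed in SI: 38.9 knots = 20.0 m/s
Geostrophic balance rearranged: |∂P/∂n| = f ρ V_g
|∂P/∂n| = 6.84×10⁻⁵ × 1.13 × 20.0 = 1.55×10⁻³ Pa/m
Isobar spacing: Δn = ΔP/|∂P/∂n| = 400 Pa / 1.55×10⁻³ Pa/m = 258421 m ≈ 260 km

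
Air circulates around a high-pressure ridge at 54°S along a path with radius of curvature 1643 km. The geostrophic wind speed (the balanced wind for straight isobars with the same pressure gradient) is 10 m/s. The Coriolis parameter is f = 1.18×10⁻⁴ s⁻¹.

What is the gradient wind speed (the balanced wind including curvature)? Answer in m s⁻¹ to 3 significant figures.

10.6 m s⁻¹

Around a high, pressure-gradient force acts outward with centrifugal, so Coriolis balances both:
fV = (1/ρ)|∂P/∂n| + V²/R  →  V² − fR·V + fR·V_g = 0
With fR = 1.18×10⁻⁴ × 1643×10³ m = 194 m/s:
V = [fR − √((fR)² − 4 fR V_g)]/2 = [194 − √(194² − 4×194×10)]/2 = 10.6 m/s
Supergeostrophic (V > V_g = 10 m/s), as expected around a high.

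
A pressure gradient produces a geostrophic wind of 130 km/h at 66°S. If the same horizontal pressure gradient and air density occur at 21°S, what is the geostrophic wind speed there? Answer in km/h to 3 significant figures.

With the same pressure gradient and density, V_g ∝ 1/f ∝ 1/sin φ.
V₂ = V₁ · sin φ₁ / sin φ₂ = 130 × sin 66° / sin 21°
V₂ = 130 × 0.9135/0.3584 = 331 km/h

331 km/h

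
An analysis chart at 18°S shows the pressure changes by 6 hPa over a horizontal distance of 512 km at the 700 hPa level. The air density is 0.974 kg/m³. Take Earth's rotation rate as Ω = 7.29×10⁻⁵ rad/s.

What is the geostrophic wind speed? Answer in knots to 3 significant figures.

Coriolis parameter at 18°S:
f = 2Ω sin φ = 2 × 7.29×10⁻⁵ × sin 18° = 4.51×10⁻⁵ s⁻¹
Pressure gradient: |∂P/∂n| = 600 Pa / 512000 m = 1.17×10⁻³ Pa/m
Geostrophic balance (pressure-gradient force = Coriolis force):
V_g = (1/(fρ)) |∂P/∂n| = 1.17×10⁻³ / (4.51×10⁻⁵ × 0.974) = 26.7 m/s
Converting: 26.7 m/s × 1.944 = 51.9 knots

51.9 knots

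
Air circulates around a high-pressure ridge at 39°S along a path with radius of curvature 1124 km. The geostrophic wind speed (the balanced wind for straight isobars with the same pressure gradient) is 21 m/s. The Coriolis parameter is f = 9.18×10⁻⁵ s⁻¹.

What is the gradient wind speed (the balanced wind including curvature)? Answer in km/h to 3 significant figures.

106 km/h

Around a high, pressure-gradient force acts outward with centrifugal, so Coriolis balances both:
fV = (1/ρ)|∂P/∂n| + V²/R  →  V² − fR·V + fR·V_g = 0
With fR = 9.18×10⁻⁵ × 1124×10³ m = 103 m/s:
V = [fR − √((fR)² − 4 fR V_g)]/2 = [103 − √(103² − 4×103×21)]/2 = 29.3 m/s
Supergeostrophic (V > V_g = 21 m/s), as expected around a high.
Converting: 29.3 m/s × 3.6 = 106 km/h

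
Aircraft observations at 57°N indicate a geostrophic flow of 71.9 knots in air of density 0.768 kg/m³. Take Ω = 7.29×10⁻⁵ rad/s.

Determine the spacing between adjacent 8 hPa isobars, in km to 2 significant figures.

230 km

Coriolis parameter at 57°N:
f = 2Ω sin φ = 2 × 7.29×10⁻⁵ × sin 57° = 1.22×10⁻⁴ s⁻¹
Wind speed in SI: 71.9 knots = 37.0 m/s
Geostrophic balance rearranged: |∂P/∂n| = f ρ V_g
|∂P/∂n| = 1.22×10⁻⁴ × 0.768 × 37.0 = 3.47×10⁻³ Pa/m
Isobar spacing: Δn = ΔP/|∂P/∂n| = 800 Pa / 3.47×10⁻³ Pa/m = 230310 m ≈ 230 km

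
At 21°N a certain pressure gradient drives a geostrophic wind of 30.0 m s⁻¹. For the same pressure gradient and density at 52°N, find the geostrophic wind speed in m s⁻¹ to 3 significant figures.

13.6 m s⁻¹

With the same pressure gradient and density, V_g ∝ 1/f ∝ 1/sin φ.
V₂ = V₁ · sin φ₁ / sin φ₂ = 30.0 × sin 21° / sin 52°
V₂ = 30.0 × 0.3584/0.7880 = 13.6 m s⁻¹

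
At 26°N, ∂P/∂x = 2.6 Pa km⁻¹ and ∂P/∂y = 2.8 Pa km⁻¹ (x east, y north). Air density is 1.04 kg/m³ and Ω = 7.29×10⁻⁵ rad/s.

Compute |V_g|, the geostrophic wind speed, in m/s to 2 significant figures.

57 m/s

Coriolis parameter at 26°N:
f = 2Ω sin φ = 2 × 7.29×10⁻⁵ × sin 26° = 6.39×10⁻⁵ s⁻¹
Component geostrophic relations (x east, y north):
u_g = −(1/(fρ)) ∂P/∂y,  v_g = (1/(fρ)) ∂P/∂x
u_g = −(2.8×10⁻³)/(6.39×10⁻⁵ × 1.04) = −42.1 m/s;  v_g = (2.6×10⁻³)/(6.39×10⁻⁵ × 1.04) = 39.1 m/s
|V_g| = √(u_g² + v_g²) = 57.5 m/s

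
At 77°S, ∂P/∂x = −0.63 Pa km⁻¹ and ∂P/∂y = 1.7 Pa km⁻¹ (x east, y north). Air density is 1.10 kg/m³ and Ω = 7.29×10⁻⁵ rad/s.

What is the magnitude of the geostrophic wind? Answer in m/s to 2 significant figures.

12 m/s

Coriolis parameter at 77°S:
f = 2Ω sin φ = 2 × 7.29×10⁻⁵ × sin 77° = 1.42×10⁻⁴ s⁻¹
In the Southern Hemisphere f is negative: f = −1.42×10⁻⁴ s⁻¹.
Component geostrophic relations (x east, y north):
u_g = −(1/(fρ)) ∂P/∂y,  v_g = (1/(fρ)) ∂P/∂x
u_g = −(1.7×10⁻³)/(−1.42×10⁻⁴ × 1.10) = 10.9 m/s;  v_g = (−0.63×10⁻³)/(−1.42×10⁻⁴ × 1.10) = 4.03 m/s
|V_g| = √(u_g² + v_g²) = 11.6 m/s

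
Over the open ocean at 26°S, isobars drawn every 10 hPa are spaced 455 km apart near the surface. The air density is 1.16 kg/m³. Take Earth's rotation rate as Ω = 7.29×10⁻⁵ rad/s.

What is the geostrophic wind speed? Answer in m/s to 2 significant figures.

Coriolis parameter at 26°S:
f = 2Ω sin φ = 2 × 7.29×10⁻⁵ × sin 26° = 6.39×10⁻⁵ s⁻¹
Pressure gradient: |∂P/∂n| = 1000 Pa / 455000 m = 2.20×10⁻³ Pa/m
Geostrophic balance (pressure-gradient force = Coriolis force):
V_g = (1/(fρ)) |∂P/∂n| = 2.20×10⁻³ / (6.39×10⁻⁵ × 1.16) = 29.6 m/s

30 m/s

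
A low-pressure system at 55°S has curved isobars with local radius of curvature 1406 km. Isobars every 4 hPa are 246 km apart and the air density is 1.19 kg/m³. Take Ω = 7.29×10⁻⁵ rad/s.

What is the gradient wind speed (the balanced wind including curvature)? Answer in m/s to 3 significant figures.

10.8 m/s

Coriolis parameter at 55°S:
f = 2Ω sin φ = 2 × 7.29×10⁻⁵ × sin 55° = 1.19×10⁻⁴ s⁻¹
Pressure gradient: |∂P/∂n| = 400 Pa / 246000 m = 1.63×10⁻³ Pa/m
Geostrophic speed: V_g = |∂P/∂n|/(fρ) = 1.63×10⁻³/(1.19×10⁻⁴ × 1.19) = 11.4 m/s
Around a low, centrifugal force acts outward with Coriolis, so pressure-gradient force balances both:
(1/ρ)|∂P/∂n| = fV + V²/R  →  V² + fR·V − fR·V_g = 0
With fR = 1.19×10⁻⁴ × 1406×10³ m = 168 m/s:
V = [−fR + √((fR)² + 4 fR V_g)]/2 = [−168 + √(168² + 4×168×11.4)]/2 = 10.8 m/s
Subgeostrophic (V < V_g = 11.4 m/s), as expected around a low.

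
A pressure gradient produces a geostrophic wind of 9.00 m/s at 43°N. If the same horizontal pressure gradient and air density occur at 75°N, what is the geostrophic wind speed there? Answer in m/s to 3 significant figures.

With the same pressure gradient and density, V_g ∝ 1/f ∝ 1/sin φ.
V₂ = V₁ · sin φ₁ / sin φ₂ = 9.00 × sin 43° / sin 75°
V₂ = 9.00 × 0.6820/0.9659 = 6.35 m/s

6.35 m/s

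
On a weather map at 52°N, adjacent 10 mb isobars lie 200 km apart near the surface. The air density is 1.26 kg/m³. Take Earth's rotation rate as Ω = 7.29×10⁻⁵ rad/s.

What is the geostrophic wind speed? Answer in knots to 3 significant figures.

67.1 knots

Coriolis parameter at 52°N:
f = 2Ω sin φ = 2 × 7.29×10⁻⁵ × sin 52° = 1.15×10⁻⁴ s⁻¹
Pressure gradient: |∂P/∂n| = 1000 Pa / 200000 m = 5.00×10⁻³ Pa/m
Geostrophic balance (pressure-gradient force = Coriolis force):
V_g = (1/(fρ)) |∂P/∂n| = 5.00×10⁻³ / (1.15×10⁻⁴ × 1.26) = 34.5 m/s
Converting: 34.5 m/s × 1.944 = 67.1 knots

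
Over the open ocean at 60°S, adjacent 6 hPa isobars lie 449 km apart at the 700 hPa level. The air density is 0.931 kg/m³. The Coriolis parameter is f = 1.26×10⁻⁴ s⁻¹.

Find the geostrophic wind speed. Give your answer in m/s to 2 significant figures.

Pressure gradient: |∂P/∂n| = 600 Pa / 449000 m = 1.34×10⁻³ Pa/m
Geostrophic balance (pressure-gradient force = Coriolis force):
V_g = (1/(fρ)) |∂P/∂n| = 1.34×10⁻³ / (1.26×10⁻⁴ × 0.931) = 11.4 m/s

11 m/s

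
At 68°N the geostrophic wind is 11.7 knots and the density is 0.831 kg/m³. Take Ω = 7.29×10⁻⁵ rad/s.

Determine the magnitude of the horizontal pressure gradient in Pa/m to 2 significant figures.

Coriolis parameter at 68°N:
f = 2Ω sin φ = 2 × 7.29×10⁻⁵ × sin 68° = 1.35×10⁻⁴ s⁻¹
Wind speed in SI: 11.7 knots = 6.02 m/s
Geostrophic balance rearranged: |∂P/∂n| = f ρ V_g
|∂P/∂n| = 1.35×10⁻⁴ × 0.831 × 6.02 = 6.76×10⁻⁴ Pa/m

6.8×10⁻⁴ Pa/m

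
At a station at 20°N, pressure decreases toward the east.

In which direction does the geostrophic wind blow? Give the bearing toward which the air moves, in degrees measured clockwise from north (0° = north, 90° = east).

The pressure-gradient force points toward the east (bearing 090°).
Geostrophic balance: in the Northern Hemisphere the Coriolis force deflects motion to the right, so the geostrophic wind blows 90° to the right of the pressure-gradient force (low pressure on the left).
Rotating 090° by 90° clockwise gives 180° — the wind blows toward the south.

180°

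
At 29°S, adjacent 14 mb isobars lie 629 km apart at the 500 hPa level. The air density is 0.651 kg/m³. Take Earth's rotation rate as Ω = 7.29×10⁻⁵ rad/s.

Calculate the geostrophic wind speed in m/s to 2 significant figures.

48 m/s

Coriolis parameter at 29°S:
f = 2Ω sin φ = 2 × 7.29×10⁻⁵ × sin 29° = 7.07×10⁻⁵ s⁻¹
Pressure gradient: |∂P/∂n| = 1400 Pa / 629000 m = 2.23×10⁻³ Pa/m
Geostrophic balance (pressure-gradient force = Coriolis force):
V_g = (1/(fρ)) |∂P/∂n| = 2.23×10⁻³ / (7.07×10⁻⁵ × 0.651) = 48.4 m/s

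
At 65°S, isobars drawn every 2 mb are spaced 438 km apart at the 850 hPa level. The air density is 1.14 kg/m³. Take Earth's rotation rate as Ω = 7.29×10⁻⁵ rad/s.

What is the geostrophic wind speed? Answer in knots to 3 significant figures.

5.89 knots

Coriolis parameter at 65°S:
f = 2Ω sin φ = 2 × 7.29×10⁻⁵ × sin 65° = 1.32×10⁻⁴ s⁻¹
Pressure gradient: |∂P/∂n| = 200 Pa / 438000 m = 4.57×10⁻⁴ Pa/m
Geostrophic balance (pressure-gradient force = Coriolis force):
V_g = (1/(fρ)) |∂P/∂n| = 4.57×10⁻⁴ / (1.32×10⁻⁴ × 1.14) = 3.03 m/s
Converting: 3.03 m/s × 1.944 = 5.89 knots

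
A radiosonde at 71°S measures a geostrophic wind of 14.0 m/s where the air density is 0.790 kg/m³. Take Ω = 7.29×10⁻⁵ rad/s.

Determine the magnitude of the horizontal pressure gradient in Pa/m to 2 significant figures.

Coriolis parameter at 71°S:
f = 2Ω sin φ = 2 × 7.29×10⁻⁵ × sin 71° = 1.38×10⁻⁴ s⁻¹
Geostrophic balance rearranged: |∂P/∂n| = f ρ V_g
|∂P/∂n| = 1.38×10⁻⁴ × 0.790 × 14.0 = 1.52×10⁻³ Pa/m

1.5×10⁻³ Pa/m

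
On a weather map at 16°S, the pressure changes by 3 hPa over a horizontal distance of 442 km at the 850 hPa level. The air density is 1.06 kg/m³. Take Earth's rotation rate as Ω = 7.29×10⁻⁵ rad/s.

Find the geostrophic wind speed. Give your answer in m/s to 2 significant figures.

16 m/s

Coriolis parameter at 16°S:
f = 2Ω sin φ = 2 × 7.29×10⁻⁵ × sin 16° = 4.02×10⁻⁵ s⁻¹
Pressure gradient: |∂P/∂n| = 300 Pa / 442000 m = 6.79×10⁻⁴ Pa/m
Geostrophic balance (pressure-gradient force = Coriolis force):
V_g = (1/(fρ)) |∂P/∂n| = 6.79×10⁻⁴ / (4.02×10⁻⁵ × 1.06) = 15.9 m/s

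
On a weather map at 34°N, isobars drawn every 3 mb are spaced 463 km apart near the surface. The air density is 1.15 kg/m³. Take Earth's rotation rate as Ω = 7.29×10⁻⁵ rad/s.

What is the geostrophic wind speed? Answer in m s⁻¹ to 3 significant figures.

Coriolis parameter at 34°N:
f = 2Ω sin φ = 2 × 7.29×10⁻⁵ × sin 34° = 8.15×10⁻⁵ s⁻¹
Pressure gradient: |∂P/∂n| = 300 Pa / 463000 m = 6.48×10⁻⁴ Pa/m
Geostrophic balance (pressure-gradient force = Coriolis force):
V_g = (1/(fρ)) |∂P/∂n| = 6.48×10⁻⁴ / (8.15×10⁻⁵ × 1.15) = 6.91 m/s

6.91 m s⁻¹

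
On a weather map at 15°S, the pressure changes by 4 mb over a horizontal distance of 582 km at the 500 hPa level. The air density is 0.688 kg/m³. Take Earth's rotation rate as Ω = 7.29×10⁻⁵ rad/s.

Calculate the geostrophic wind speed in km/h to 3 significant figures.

95.3 km/h

Coriolis parameter at 15°S:
f = 2Ω sin φ = 2 × 7.29×10⁻⁵ × sin 15° = 3.77×10⁻⁵ s⁻¹
Pressure gradient: |∂P/∂n| = 400 Pa / 582000 m = 6.87×10⁻⁴ Pa/m
Geostrophic balance (pressure-gradient force = Coriolis force):
V_g = (1/(fρ)) |∂P/∂n| = 6.87×10⁻⁴ / (3.77×10⁻⁵ × 0.688) = 26.5 m/s
Converting: 26.5 m/s × 3.6 = 95.3 km/h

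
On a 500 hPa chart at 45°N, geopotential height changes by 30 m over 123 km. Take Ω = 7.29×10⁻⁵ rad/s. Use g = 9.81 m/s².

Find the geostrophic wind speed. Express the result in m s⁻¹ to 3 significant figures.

Coriolis parameter at 45°N:
f = 2Ω sin φ = 2 × 7.29×10⁻⁵ × sin 45° = 1.03×10⁻⁴ s⁻¹
Height gradient: |∂Z/∂n| = 30 m / 123000 m = 2.44×10⁻⁴
On a pressure surface, geostrophic balance gives V_g = (g/f)|∂Z/∂n|:
V_g = 9.81 × 2.44×10⁻⁴ / 1.03×10⁻⁴ = 23.2 m/s

23.2 m s⁻¹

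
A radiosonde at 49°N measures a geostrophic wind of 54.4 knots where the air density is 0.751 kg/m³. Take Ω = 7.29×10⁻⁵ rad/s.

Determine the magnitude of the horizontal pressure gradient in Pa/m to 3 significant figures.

Coriolis parameter at 49°N:
f = 2Ω sin φ = 2 × 7.29×10⁻⁵ × sin 49° = 1.10×10⁻⁴ s⁻¹
Wind speed in SI: 54.4 knots = 28.0 m/s
Geostrophic balance rearranged: |∂P/∂n| = f ρ V_g
|∂P/∂n| = 1.10×10⁻⁴ × 0.751 × 28.0 = 2.31×10⁻³ Pa/m

2.31×10⁻³ Pa/m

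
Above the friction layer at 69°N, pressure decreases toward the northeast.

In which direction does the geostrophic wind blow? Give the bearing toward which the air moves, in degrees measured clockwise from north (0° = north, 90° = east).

135°

The pressure-gradient force points toward the northeast (bearing 045°).
Geostrophic balance: in the Northern Hemisphere the Coriolis force deflects motion to the right, so the geostrophic wind blows 90° to the right of the pressure-gradient force (low pressure on the left).
Rotating 045° by 90° clockwise gives 135° — the wind blows toward the southeast.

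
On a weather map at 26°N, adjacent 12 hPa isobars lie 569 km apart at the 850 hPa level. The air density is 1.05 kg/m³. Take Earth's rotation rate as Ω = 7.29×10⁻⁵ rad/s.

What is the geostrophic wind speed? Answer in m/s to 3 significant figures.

31.4 m/s

Coriolis parameter at 26°N:
f = 2Ω sin φ = 2 × 7.29×10⁻⁵ × sin 26° = 6.39×10⁻⁵ s⁻¹
Pressure gradient: |∂P/∂n| = 1200 Pa / 569000 m = 2.11×10⁻³ Pa/m
Geostrophic balance (pressure-gradient force = Coriolis force):
V_g = (1/(fρ)) |∂P/∂n| = 2.11×10⁻³ / (6.39×10⁻⁵ × 1.05) = 31.4 m/s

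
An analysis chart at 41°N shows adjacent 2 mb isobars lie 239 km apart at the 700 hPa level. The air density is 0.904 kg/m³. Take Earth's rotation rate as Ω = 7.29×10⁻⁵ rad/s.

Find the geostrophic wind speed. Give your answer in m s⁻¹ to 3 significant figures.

9.68 m s⁻¹

Coriolis parameter at 41°N:
f = 2Ω sin φ = 2 × 7.29×10⁻⁵ × sin 41° = 9.57×10⁻⁵ s⁻¹
Pressure gradient: |∂P/∂n| = 200 Pa / 239000 m = 8.37×10⁻⁴ Pa/m
Geostrophic balance (pressure-gradient force = Coriolis force):
V_g = (1/(fρ)) |∂P/∂n| = 8.37×10⁻⁴ / (9.57×10⁻⁵ × 0.904) = 9.68 m/s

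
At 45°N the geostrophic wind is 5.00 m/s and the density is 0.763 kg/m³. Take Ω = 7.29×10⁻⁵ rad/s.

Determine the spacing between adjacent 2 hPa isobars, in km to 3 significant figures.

509 km

Coriolis parameter at 45°N:
f = 2Ω sin φ = 2 × 7.29×10⁻⁵ × sin 45° = 1.03×10⁻⁴ s⁻¹
Geostrophic balance rearranged: |∂P/∂n| = f ρ V_g
|∂P/∂n| = 1.03×10⁻⁴ × 0.763 × 5.00 = 3.93×10⁻⁴ Pa/m
Isobar spacing: Δn = ΔP/|∂P/∂n| = 200 Pa / 3.93×10⁻⁴ Pa/m = 508502 m ≈ 509 km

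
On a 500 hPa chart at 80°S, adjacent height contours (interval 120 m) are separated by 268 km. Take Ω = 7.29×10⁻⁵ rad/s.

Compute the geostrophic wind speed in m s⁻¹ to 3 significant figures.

Coriolis parameter at 80°S:
f = 2Ω sin φ = 2 × 7.29×10⁻⁵ × sin 80° = 1.44×10⁻⁴ s⁻¹
Height gradient: |∂Z/∂n| = 120 m / 268000 m = 4.48×10⁻⁴
On a pressure surface, geostrophic balance gives V_g = (g/f)|∂Z/∂n|:
V_g = 9.81 × 4.48×10⁻⁴ / 1.44×10⁻⁴ = 30.6 m/s

30.6 m s⁻¹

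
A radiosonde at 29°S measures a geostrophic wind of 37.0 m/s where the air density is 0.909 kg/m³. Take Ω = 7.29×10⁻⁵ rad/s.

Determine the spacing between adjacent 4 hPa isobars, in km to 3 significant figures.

168 km

Coriolis parameter at 29°S:
f = 2Ω sin φ = 2 × 7.29×10⁻⁵ × sin 29° = 7.07×10⁻⁵ s⁻¹
Geostrophic balance rearranged: |∂P/∂n| = f ρ V_g
|∂P/∂n| = 7.07×10⁻⁵ × 0.909 × 37.0 = 2.38×10⁻³ Pa/m
Isobar spacing: Δn = ΔP/|∂P/∂n| = 400 Pa / 2.38×10⁻³ Pa/m = 168254 m ≈ 168 km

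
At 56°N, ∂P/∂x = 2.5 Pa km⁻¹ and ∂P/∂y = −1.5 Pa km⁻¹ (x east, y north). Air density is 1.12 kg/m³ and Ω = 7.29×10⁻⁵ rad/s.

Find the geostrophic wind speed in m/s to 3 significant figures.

21.5 m/s

Coriolis parameter at 56°N:
f = 2Ω sin φ = 2 × 7.29×10⁻⁵ × sin 56° = 1.21×10⁻⁴ s⁻¹
Component geostrophic relations (x east, y north):
u_g = −(1/(fρ)) ∂P/∂y,  v_g = (1/(fρ)) ∂P/∂x
u_g = −(−1.5×10⁻³)/(1.21×10⁻⁴ × 1.12) = 11.1 m/s;  v_g = (2.5×10⁻³)/(1.21×10⁻⁴ × 1.12) = 18.5 m/s
|V_g| = √(u_g² + v_g²) = 21.5 m/s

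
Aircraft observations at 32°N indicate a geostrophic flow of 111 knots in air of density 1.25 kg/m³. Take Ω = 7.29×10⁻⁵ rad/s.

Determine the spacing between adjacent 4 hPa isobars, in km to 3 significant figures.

Coriolis parameter at 32°N:
f = 2Ω sin φ = 2 × 7.29×10⁻⁵ × sin 32° = 7.73×10⁻⁵ s⁻¹
Wind speed in SI: 111 knots = 57.1 m/s
Geostrophic balance rearranged: |∂P/∂n| = f ρ V_g
|∂P/∂n| = 7.73×10⁻⁵ × 1.25 × 57.1 = 5.51×10⁻³ Pa/m
Isobar spacing: Δn = ΔP/|∂P/∂n| = 400 Pa / 5.51×10⁻³ Pa/m = 72531 m ≈ 72.5 km

72.5 km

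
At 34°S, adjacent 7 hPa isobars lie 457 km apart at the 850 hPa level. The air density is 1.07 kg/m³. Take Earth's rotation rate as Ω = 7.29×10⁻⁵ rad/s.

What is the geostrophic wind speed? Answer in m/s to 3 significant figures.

17.6 m/s

Coriolis parameter at 34°S:
f = 2Ω sin φ = 2 × 7.29×10⁻⁵ × sin 34° = 8.15×10⁻⁵ s⁻¹
Pressure gradient: |∂P/∂n| = 700 Pa / 457000 m = 1.53×10⁻³ Pa/m
Geostrophic balance (pressure-gradient force = Coriolis force):
V_g = (1/(fρ)) |∂P/∂n| = 1.53×10⁻³ / (8.15×10⁻⁵ × 1.07) = 17.6 m/s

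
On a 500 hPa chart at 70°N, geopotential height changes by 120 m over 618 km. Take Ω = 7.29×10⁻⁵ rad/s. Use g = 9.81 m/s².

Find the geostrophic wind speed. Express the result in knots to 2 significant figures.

27 knots

Coriolis parameter at 70°N:
f = 2Ω sin φ = 2 × 7.29×10⁻⁵ × sin 70° = 1.37×10⁻⁴ s⁻¹
Height gradient: |∂Z/∂n| = 120 m / 618000 m = 1.94×10⁻⁴
On a pressure surface, geostrophic balance gives V_g = (g/f)|∂Z/∂n|:
V_g = 9.81 × 1.94×10⁻⁴ / 1.37×10⁻⁴ = 13.9 m/s
Converting: 13.9 m/s × 1.944 = 27 knots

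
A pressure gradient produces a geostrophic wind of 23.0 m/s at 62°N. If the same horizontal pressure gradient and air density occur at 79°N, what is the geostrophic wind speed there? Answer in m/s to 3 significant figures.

20.7 m/s

With the same pressure gradient and density, V_g ∝ 1/f ∝ 1/sin φ.
V₂ = V₁ · sin φ₁ / sin φ₂ = 23.0 × sin 62° / sin 79°
V₂ = 23.0 × 0.8829/0.9816 = 20.7 m/s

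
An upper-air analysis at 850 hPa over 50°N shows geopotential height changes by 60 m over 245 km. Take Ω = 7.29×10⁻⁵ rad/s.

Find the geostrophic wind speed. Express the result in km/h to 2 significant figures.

Coriolis parameter at 50°N:
f = 2Ω sin φ = 2 × 7.29×10⁻⁵ × sin 50° = 1.12×10⁻⁴ s⁻¹
Height gradient: |∂Z/∂n| = 60 m / 245000 m = 2.45×10⁻⁴
On a pressure surface, geostrophic balance gives V_g = (g/f)|∂Z/∂n|:
V_g = 9.81 × 2.45×10⁻⁴ / 1.12×10⁻⁴ = 21.5 m/s
Converting: 21.5 m/s × 3.6 = 77 km/h

77 km/h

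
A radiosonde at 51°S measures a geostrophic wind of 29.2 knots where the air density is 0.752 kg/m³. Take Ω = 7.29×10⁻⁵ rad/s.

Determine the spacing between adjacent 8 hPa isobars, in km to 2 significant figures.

630 km

Coriolis parameter at 51°S:
f = 2Ω sin φ = 2 × 7.29×10⁻⁵ × sin 51° = 1.13×10⁻⁴ s⁻¹
Wind speed in SI: 29.2 knots = 15.0 m/s
Geostrophic balance rearranged: |∂P/∂n| = f ρ V_g
|∂P/∂n| = 1.13×10⁻⁴ × 0.752 × 15.0 = 1.28×10⁻³ Pa/m
Isobar spacing: Δn = ΔP/|∂P/∂n| = 800 Pa / 1.28×10⁻³ Pa/m = 625016 m ≈ 630 km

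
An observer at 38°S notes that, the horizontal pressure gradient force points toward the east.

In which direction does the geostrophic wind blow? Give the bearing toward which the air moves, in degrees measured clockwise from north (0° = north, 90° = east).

The pressure-gradient force points toward the east (bearing 090°).
Geostrophic balance: in the Southern Hemisphere the Coriolis force deflects motion to the left, so the geostrophic wind blows 90° to the left of the pressure-gradient force (low pressure on the right).
Rotating 090° by 90° counterclockwise gives 000° — the wind blows toward the north.

000°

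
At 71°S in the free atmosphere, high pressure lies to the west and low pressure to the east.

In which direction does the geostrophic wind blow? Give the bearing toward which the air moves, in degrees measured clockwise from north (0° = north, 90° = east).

The pressure-gradient force points toward the east (bearing 090°).
Geostrophic balance: in the Southern Hemisphere the Coriolis force deflects motion to the left, so the geostrophic wind blows 90° to the left of the pressure-gradient force (low pressure on the right).
Rotating 090° by 90° counterclockwise gives 000° — the wind blows toward the north.

000°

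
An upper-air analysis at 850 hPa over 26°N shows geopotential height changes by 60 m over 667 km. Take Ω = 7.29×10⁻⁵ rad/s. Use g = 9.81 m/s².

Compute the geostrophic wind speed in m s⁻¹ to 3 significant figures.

Coriolis parameter at 26°N:
f = 2Ω sin φ = 2 × 7.29×10⁻⁵ × sin 26° = 6.39×10⁻⁵ s⁻¹
Height gradient: |∂Z/∂n| = 60 m / 667000 m = 9.00×10⁻⁵
On a pressure surface, geostrophic balance gives V_g = (g/f)|∂Z/∂n|:
V_g = 9.81 × 9.00×10⁻⁵ / 6.39×10⁻⁵ = 13.8 m/s

13.8 m s⁻¹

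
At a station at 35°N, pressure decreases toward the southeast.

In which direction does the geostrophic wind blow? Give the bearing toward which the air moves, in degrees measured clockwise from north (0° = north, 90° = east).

225°

The pressure-gradient force points toward the southeast (bearing 135°).
Geostrophic balance: in the Northern Hemisphere the Coriolis force deflects motion to the right, so the geostrophic wind blows 90° to the right of the pressure-gradient force (low pressure on the left).
Rotating 135° by 90° clockwise gives 225° — the wind blows toward the southwest.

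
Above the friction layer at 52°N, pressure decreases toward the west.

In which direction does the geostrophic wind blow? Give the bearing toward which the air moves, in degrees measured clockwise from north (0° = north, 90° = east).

000°

The pressure-gradient force points toward the west (bearing 270°).
Geostrophic balance: in the Northern Hemisphere the Coriolis force deflects motion to the right, so the geostrophic wind blows 90° to the right of the pressure-gradient force (low pressure on the left).
Rotating 270° by 90° clockwise gives 000° — the wind blows toward the north.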